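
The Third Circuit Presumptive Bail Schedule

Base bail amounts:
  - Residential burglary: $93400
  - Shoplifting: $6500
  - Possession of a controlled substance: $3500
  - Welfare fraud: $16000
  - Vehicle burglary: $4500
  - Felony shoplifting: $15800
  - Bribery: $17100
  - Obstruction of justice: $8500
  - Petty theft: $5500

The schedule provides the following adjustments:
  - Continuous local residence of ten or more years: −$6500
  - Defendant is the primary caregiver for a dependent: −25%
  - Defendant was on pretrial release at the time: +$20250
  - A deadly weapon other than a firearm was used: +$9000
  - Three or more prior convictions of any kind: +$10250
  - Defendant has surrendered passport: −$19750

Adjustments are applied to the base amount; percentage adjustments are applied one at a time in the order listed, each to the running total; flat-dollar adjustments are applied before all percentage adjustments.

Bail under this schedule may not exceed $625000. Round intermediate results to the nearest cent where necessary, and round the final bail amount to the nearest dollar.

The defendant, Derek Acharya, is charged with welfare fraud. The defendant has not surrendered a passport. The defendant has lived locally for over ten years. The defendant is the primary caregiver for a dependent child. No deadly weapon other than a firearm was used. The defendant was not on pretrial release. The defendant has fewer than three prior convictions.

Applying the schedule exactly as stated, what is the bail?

$7125

Base amounts from the schedule: welfare fraud $16000.
Single charge. Combined base = $16000.
Continuous local residence of ten or more years (−$6500 flat): $16000 − $6500 = $9500.
Defendant is the primary caregiver for a dependent (−25%): $9500 × 0.75 = $7125.
$7125 is within the $625000 maximum.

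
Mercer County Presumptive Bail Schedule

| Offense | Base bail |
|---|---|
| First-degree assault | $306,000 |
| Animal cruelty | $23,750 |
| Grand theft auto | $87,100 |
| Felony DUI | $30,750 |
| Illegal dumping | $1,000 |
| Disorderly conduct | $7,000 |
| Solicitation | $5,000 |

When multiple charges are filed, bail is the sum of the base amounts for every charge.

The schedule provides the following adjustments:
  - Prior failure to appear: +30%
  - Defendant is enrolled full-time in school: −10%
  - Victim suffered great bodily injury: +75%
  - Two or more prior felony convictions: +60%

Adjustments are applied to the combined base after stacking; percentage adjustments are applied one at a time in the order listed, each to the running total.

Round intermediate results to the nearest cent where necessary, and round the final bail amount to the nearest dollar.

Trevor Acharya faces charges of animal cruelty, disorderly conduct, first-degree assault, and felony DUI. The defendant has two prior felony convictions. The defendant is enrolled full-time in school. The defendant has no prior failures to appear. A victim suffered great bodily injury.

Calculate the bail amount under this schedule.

$926,100

Base amounts from the schedule: animal cruelty $23,750; disorderly conduct $7,000; first-degree assault $306,000; felony DUI $30,750.
Stacking rule: sum of all bases. $23,750 + $7,000 + $306,000 + $30,750 = $367,500.
Defendant is enrolled full-time in school (−10%): $367,500 × 0.9 = $330,750.
Victim suffered great bodily injury (+75%): $330,750 × 1.75 = $578,812.50.
Two or more prior felony convictions (+60%): $578,812.50 × 1.6 = $926,100.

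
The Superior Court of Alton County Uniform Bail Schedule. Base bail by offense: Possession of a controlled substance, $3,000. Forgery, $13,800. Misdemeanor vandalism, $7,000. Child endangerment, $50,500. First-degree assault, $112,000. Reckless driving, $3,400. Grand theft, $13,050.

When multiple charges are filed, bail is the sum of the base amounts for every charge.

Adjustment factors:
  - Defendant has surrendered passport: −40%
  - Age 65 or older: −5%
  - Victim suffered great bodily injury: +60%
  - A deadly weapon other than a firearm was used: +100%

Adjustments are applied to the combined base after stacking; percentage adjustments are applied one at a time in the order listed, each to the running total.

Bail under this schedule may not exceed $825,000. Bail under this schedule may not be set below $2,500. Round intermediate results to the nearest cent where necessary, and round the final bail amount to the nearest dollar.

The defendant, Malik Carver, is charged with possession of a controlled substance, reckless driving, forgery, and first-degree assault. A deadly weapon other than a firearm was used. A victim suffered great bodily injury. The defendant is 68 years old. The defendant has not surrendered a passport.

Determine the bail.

Base amounts from the schedule: possession of a controlled substance $3,000; reckless driving $3,400; forgery $13,800; first-degree assault $112,000.
Stacking rule: sum of all bases. $3,000 + $3,400 + $13,800 + $112,000 = $132,200.
Age 65 or older (−5%): $132,200 × 0.95 = $125,590.
Victim suffered great bodily injury (+60%): $125,590 × 1.6 = $200,944.
A deadly weapon other than a firearm was used (+100%): $200,944 × 2 = $401,888.
$401,888 is within the $825,000 maximum.
$401,888 is at or above the $2,500 minimum.

$401,888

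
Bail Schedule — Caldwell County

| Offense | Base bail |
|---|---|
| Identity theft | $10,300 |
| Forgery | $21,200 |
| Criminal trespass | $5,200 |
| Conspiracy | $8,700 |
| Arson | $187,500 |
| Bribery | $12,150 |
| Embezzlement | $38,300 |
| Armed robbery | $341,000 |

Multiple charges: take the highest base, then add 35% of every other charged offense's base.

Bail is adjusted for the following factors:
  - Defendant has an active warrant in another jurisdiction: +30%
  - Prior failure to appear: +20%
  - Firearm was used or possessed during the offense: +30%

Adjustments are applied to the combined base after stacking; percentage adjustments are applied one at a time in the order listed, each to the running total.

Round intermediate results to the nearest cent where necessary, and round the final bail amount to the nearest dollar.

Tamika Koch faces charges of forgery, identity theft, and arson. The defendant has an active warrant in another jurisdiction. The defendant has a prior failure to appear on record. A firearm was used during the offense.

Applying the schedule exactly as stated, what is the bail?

$402,609

Base amounts from the schedule: forgery $21,200; identity theft $10,300; arson $187,500.
Stacking rule: highest base plus 35% of each additional charge. Highest is arson at $187,500. Additional: $21,200 × 35% = $7,420; $10,300 × 35% = $3,605. Combined base = $187,500 + $11,025 = $198,525.
Defendant has an active warrant in another jurisdiction (+30%): $198,525 × 1.3 = $258,082.50.
Prior failure to appear (+20%): $258,082.50 × 1.2 = $309,699.
Firearm was used or possessed during the offense (+30%): $309,699 × 1.3 = $402,608.70.
Rounded to the nearest dollar: $402,609.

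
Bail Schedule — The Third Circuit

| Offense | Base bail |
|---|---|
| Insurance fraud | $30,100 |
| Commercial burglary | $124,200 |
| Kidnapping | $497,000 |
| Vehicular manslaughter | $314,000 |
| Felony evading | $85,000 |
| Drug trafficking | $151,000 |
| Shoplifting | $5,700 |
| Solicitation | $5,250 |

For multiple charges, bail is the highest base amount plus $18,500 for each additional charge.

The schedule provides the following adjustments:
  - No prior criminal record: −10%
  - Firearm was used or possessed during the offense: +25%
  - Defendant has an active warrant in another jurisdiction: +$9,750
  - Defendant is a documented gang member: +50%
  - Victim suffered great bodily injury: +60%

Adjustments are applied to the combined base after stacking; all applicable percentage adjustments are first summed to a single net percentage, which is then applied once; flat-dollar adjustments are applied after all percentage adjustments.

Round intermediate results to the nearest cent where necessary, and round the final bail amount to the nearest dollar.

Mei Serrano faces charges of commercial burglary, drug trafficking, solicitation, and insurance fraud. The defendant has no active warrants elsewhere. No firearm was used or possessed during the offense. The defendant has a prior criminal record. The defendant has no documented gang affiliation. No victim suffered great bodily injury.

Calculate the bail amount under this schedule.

$206,500

Base amounts from the schedule: commercial burglary $124,200; drug trafficking $151,000; solicitation $5,250; insurance fraud $30,100.
Stacking rule: highest base plus $18,500 per additional charge. Highest is drug trafficking at $151,000; 3 additional charges → +$55,500. Combined base = $206,500.
No adjustment factors apply to this defendant.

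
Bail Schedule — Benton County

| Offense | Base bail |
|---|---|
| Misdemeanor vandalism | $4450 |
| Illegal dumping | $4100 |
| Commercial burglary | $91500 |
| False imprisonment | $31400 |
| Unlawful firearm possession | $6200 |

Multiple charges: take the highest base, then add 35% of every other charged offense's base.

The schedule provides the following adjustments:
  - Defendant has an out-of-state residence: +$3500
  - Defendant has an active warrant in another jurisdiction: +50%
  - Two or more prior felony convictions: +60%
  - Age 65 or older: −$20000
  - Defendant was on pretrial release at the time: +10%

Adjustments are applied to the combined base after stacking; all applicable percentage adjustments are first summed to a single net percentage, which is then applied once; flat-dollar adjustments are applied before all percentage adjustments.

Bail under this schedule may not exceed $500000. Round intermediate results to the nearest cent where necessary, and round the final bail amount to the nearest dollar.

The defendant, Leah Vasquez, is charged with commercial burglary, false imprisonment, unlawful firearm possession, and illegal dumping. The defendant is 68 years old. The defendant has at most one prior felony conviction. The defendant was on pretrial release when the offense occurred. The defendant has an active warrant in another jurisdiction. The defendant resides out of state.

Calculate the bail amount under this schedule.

Base amounts from the schedule: commercial burglary $91500; false imprisonment $31400; unlawful firearm possession $6200; illegal dumping $4100.
Stacking rule: highest base plus 35% of each additional charge. Highest is commercial burglary at $91500. Additional: $31400 × 35% = $10990; $6200 × 35% = $2170; $4100 × 35% = $1435. Combined base = $91500 + $14595 = $106095.
Defendant has an out-of-state residence (+$3500 flat): $106095 + $3500 = $109595.
Age 65 or older (−$20000 flat): $109595 − $20000 = $89595.
Net percentage adjustment: +50% +10% = +60%. $89595 × 1.6 = $143352.
$143352 is within the $500000 maximum.

$143352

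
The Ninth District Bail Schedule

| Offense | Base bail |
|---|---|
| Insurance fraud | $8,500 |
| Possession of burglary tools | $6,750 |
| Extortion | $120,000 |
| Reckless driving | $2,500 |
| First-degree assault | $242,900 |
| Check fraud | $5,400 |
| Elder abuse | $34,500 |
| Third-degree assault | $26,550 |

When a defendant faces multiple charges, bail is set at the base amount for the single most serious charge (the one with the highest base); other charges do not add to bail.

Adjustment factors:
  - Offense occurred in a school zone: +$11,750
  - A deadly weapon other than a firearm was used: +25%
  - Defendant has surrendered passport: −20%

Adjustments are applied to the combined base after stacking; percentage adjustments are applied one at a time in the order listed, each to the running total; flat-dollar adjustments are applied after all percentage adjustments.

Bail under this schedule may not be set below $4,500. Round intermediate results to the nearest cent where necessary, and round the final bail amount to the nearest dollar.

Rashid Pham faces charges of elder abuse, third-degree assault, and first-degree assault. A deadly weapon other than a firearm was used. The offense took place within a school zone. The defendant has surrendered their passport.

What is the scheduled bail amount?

$254,650

Base amounts from the schedule: elder abuse $34,500; third-degree assault $26,550; first-degree assault $242,900.
Stacking rule: use the highest base only. Highest is first-degree assault at $242,900. Combined base = $242,900.
A deadly weapon other than a firearm was used (+25%): $242,900 × 1.25 = $303,625.
Defendant has surrendered passport (−20%): $303,625 × 0.8 = $242,900.
Offense occurred in a school zone (+$11,750 flat): $242,900 + $11,750 = $254,650.
$254,650 is at or above the $4,500 minimum.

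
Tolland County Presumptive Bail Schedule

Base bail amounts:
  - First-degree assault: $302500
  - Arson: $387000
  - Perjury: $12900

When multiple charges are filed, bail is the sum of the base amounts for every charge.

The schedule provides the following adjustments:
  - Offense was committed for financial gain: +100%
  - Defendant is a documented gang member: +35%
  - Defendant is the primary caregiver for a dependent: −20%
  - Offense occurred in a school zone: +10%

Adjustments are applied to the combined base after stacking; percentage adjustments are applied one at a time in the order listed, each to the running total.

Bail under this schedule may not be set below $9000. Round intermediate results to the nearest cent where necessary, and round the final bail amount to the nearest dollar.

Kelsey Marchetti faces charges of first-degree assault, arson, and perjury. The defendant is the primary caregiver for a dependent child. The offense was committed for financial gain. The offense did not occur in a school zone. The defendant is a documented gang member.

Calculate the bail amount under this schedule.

$1517184

Base amounts from the schedule: first-degree assault $302500; arson $387000; perjury $12900.
Stacking rule: sum of all bases. $302500 + $387000 + $12900 = $702400.
Offense was committed for financial gain (+100%): $702400 × 2 = $1404800.
Defendant is a documented gang member (+35%): $1404800 × 1.35 = $1896480.
Defendant is the primary caregiver for a dependent (−20%): $1896480 × 0.8 = $1517184.
$1517184 is at or above the $9000 minimum.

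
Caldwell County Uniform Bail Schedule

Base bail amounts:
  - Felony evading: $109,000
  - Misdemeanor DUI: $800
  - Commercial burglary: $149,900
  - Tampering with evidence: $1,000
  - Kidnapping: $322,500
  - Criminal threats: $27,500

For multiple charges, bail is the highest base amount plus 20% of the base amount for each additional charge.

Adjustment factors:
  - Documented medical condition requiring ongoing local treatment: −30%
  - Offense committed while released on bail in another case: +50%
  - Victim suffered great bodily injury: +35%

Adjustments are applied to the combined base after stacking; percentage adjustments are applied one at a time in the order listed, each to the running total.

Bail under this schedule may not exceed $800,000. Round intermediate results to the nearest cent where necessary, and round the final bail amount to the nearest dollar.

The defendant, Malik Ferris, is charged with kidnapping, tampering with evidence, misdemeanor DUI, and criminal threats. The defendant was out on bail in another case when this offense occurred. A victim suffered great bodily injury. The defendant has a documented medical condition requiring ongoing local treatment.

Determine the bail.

Base amounts from the schedule: kidnapping $322,500; tampering with evidence $1,000; misdemeanor DUI $800; criminal threats $27,500.
Stacking rule: highest base plus 20% of each additional charge. Highest is kidnapping at $322,500. Additional: $1,000 × 20% = $200; $800 × 20% = $160; $27,500 × 20% = $5,500. Combined base = $322,500 + $5,860 = $328,360.
Documented medical condition requiring ongoing local treatment (−30%): $328,360 × 0.7 = $229,852.
Offense committed while released on bail in another case (+50%): $229,852 × 1.5 = $344,778.
Victim suffered great bodily injury (+35%): $344,778 × 1.35 = $465,450.30.
$465,450.30 is within the $800,000 maximum.
Rounded to the nearest dollar: $465,450.

$465,450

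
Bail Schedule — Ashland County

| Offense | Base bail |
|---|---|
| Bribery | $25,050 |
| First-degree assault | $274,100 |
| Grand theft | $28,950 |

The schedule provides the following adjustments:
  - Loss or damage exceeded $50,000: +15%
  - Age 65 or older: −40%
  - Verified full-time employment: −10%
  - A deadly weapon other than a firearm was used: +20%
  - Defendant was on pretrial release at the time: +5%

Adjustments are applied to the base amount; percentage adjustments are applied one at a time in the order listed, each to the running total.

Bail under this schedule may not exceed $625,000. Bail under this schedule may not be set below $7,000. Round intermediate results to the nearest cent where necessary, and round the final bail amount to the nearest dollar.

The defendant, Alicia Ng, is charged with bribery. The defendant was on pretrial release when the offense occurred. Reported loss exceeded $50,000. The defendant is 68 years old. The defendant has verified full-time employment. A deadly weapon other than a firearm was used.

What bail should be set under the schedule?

Base amounts from the schedule: bribery $25,050.
Single charge. Combined base = $25,050.
Loss or damage exceeded $50,000 (+15%): $25,050 × 1.15 = $28,807.50.
Age 65 or older (−40%): $28,807.50 × 0.6 = $17,284.50.
Verified full-time employment (−10%): $17,284.50 × 0.9 = $15,556.05.
A deadly weapon other than a firearm was used (+20%): $15,556.05 × 1.2 = $18,667.26.
Defendant was on pretrial release at the time (+5%): $18,667.26 × 1.05 = $19,600.62.
$19,600.62 is within the $625,000 maximum.
$19,600.62 is at or above the $7,000 minimum.
Rounded to the nearest dollar: $19,601.

$19,601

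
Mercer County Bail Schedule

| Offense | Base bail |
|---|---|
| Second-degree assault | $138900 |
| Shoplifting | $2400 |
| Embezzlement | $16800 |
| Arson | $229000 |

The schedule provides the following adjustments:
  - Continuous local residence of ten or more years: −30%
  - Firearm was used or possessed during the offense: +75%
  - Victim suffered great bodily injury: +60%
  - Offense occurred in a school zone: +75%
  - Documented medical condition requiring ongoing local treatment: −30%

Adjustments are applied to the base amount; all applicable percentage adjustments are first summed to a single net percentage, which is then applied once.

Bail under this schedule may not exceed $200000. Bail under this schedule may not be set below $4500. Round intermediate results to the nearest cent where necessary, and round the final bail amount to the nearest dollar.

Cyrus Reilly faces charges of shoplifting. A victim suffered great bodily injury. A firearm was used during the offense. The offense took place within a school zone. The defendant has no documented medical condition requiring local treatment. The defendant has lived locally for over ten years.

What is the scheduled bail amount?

$6720

Base amounts from the schedule: shoplifting $2400.
Single charge. Combined base = $2400.
Net percentage adjustment: −30% +75% +60% +75% = +180%. $2400 × 2.8 = $6720.
$6720 is within the $200000 maximum.
$6720 is at or above the $4500 minimum.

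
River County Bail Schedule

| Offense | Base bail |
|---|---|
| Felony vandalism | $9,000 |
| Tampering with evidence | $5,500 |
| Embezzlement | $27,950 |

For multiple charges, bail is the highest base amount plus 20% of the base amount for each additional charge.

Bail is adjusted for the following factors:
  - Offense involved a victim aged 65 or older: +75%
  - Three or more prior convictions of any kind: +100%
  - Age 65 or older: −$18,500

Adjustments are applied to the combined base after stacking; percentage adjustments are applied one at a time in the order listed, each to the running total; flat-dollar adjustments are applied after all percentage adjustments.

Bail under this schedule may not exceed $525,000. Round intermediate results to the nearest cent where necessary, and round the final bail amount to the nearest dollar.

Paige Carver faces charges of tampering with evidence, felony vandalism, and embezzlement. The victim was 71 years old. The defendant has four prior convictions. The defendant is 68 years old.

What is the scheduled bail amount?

$89,475

Base amounts from the schedule: tampering with evidence $5,500; felony vandalism $9,000; embezzlement $27,950.
Stacking rule: highest base plus 20% of each additional charge. Highest is embezzlement at $27,950. Additional: $5,500 × 20% = $1,100; $9,000 × 20% = $1,800. Combined base = $27,950 + $2,900 = $30,850.
Offense involved a victim aged 65 or older (+75%): $30,850 × 1.75 = $53,987.50.
Three or more prior convictions of any kind (+100%): $53,987.50 × 2 = $107,975.
Age 65 or older (−$18,500 flat): $107,975 − $18,500 = $89,475.
$89,475 is within the $525,000 maximum.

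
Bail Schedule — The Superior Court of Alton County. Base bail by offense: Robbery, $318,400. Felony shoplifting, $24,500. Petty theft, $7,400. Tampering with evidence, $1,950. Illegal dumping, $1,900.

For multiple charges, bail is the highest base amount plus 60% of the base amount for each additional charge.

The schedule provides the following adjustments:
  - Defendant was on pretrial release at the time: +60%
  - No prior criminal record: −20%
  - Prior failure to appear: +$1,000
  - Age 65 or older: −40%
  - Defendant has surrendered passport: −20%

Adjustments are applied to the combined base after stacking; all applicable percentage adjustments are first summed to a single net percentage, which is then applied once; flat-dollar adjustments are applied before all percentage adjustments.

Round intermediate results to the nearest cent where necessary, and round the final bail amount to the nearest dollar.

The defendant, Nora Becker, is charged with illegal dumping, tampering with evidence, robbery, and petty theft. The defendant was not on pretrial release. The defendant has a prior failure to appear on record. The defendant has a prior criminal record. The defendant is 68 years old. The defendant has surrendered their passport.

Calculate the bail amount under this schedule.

$130,460

Base amounts from the schedule: illegal dumping $1,900; tampering with evidence $1,950; robbery $318,400; petty theft $7,400.
Stacking rule: highest base plus 60% of each additional charge. Highest is robbery at $318,400. Additional: $1,900 × 60% = $1,140; $1,950 × 60% = $1,170; $7,400 × 60% = $4,440. Combined base = $318,400 + $6,750 = $325,150.
Prior failure to appear (+$1,000 flat): $325,150 + $1,000 = $326,150.
Net percentage adjustment: −40% −20% = −60%. $326,150 × 0.4 = $130,460.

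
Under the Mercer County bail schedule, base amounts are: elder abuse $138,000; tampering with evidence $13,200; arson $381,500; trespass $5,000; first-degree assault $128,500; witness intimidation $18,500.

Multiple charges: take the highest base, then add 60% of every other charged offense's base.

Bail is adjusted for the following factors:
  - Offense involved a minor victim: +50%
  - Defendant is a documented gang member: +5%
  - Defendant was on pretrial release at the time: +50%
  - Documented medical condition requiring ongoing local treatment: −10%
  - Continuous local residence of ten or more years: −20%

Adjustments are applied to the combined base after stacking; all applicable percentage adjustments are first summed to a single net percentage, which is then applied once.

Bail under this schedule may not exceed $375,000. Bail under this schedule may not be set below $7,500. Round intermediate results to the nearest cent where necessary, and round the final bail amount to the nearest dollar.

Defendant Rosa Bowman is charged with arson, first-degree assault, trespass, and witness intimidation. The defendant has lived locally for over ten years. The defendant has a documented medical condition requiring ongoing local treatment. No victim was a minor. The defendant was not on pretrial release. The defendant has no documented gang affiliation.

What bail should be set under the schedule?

Base amounts from the schedule: arson $381,500; first-degree assault $128,500; trespass $5,000; witness intimidation $18,500.
Stacking rule: highest base plus 60% of each additional charge. Highest is arson at $381,500. Additional: $128,500 × 60% = $77,100; $5,000 × 60% = $3,000; $18,500 × 60% = $11,100. Combined base = $381,500 + $91,200 = $472,700.
Net percentage adjustment: −10% −20% = −30%. $472,700 × 0.7 = $330,890.
$330,890 is within the $375,000 maximum.
$330,890 is at or above the $7,500 minimum.

$330,890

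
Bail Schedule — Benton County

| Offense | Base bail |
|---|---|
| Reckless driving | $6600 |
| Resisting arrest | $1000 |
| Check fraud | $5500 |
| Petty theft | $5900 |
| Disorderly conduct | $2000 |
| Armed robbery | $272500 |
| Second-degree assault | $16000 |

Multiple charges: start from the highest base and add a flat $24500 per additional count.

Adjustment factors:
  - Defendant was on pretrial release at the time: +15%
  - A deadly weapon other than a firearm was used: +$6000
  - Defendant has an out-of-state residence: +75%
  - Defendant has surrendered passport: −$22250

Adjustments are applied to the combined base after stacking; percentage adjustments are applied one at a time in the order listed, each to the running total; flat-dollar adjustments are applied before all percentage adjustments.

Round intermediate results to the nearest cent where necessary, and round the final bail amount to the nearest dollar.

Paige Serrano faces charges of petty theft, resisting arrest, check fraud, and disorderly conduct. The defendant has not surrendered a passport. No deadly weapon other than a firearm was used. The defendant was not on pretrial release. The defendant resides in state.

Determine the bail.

$79400

Base amounts from the schedule: petty theft $5900; resisting arrest $1000; check fraud $5500; disorderly conduct $2000.
Stacking rule: highest base plus $24500 per additional charge. Highest is petty theft at $5900; 3 additional charges → +$73500. Combined base = $79400.
No adjustment factors apply to this defendant.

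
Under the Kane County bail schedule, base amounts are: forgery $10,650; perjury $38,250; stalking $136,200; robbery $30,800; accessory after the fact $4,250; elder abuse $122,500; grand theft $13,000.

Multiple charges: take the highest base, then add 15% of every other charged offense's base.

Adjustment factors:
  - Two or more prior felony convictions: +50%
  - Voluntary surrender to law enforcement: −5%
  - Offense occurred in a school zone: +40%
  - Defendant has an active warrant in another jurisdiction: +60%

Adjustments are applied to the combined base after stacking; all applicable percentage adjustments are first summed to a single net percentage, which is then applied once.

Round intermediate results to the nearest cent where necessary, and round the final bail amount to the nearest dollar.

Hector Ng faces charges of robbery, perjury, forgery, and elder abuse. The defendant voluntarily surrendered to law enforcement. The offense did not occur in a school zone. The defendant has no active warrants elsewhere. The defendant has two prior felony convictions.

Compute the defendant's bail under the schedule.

$194,960

Base amounts from the schedule: robbery $30,800; perjury $38,250; forgery $10,650; elder abuse $122,500.
Stacking rule: highest base plus 15% of each additional charge. Highest is elder abuse at $122,500. Additional: $30,800 × 15% = $4,620; $38,250 × 15% = $5,737.50; $10,650 × 15% = $1,597.50. Combined base = $122,500 + $11,955 = $134,455.
Net percentage adjustment: +50% −5% = +45%. $134,455 × 1.45 = $194,959.75.
Rounded to the nearest dollar: $194,960.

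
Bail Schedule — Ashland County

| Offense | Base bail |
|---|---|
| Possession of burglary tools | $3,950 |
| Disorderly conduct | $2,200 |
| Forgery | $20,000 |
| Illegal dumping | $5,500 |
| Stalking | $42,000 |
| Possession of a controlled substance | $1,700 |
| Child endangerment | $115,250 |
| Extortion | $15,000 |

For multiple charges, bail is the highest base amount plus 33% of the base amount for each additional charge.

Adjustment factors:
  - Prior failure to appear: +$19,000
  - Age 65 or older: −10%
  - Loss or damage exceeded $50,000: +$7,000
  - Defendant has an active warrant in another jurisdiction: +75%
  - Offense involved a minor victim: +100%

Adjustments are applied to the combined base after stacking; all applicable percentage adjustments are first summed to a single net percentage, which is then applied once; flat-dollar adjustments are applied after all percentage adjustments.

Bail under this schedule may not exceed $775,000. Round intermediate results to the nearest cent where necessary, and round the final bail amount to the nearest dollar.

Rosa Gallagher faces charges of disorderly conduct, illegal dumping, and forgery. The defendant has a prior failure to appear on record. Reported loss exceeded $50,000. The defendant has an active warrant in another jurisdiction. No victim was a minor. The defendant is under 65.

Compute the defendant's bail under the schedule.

$65,447

Base amounts from the schedule: disorderly conduct $2,200; illegal dumping $5,500; forgery $20,000.
Stacking rule: highest base plus 33% of each additional charge. Highest is forgery at $20,000. Additional: $2,200 × 33% = $726; $5,500 × 33% = $1,815. Combined base = $20,000 + $2,541 = $22,541.
Defendant has an active warrant in another jurisdiction (+75%): $22,541 × 1.75 = $39,446.75.
Prior failure to appear (+$19,000 flat): $39,446.75 + $19,000 = $58,446.75.
Loss or damage exceeded $50,000 (+$7,000 flat): $58,446.75 + $7,000 = $65,446.75.
$65,446.75 is within the $775,000 maximum.
Rounded to the nearest dollar: $65,447.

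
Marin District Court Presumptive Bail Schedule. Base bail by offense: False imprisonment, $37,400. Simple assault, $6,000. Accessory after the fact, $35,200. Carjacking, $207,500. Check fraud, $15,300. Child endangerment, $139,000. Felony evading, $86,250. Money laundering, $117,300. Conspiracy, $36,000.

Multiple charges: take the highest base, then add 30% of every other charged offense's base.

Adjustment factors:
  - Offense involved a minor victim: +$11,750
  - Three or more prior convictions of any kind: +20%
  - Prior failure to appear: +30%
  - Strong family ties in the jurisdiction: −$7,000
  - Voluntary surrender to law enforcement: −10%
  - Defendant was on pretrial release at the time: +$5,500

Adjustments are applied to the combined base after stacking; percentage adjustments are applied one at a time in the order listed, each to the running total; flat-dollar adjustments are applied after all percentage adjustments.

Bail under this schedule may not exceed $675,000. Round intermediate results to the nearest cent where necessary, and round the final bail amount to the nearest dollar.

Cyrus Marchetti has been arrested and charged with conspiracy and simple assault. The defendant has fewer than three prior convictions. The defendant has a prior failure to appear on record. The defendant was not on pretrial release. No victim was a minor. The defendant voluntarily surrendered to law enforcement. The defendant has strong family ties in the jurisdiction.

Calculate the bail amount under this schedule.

Base amounts from the schedule: conspiracy $36,000; simple assault $6,000.
Stacking rule: highest base plus 30% of each additional charge. Highest is conspiracy at $36,000. Additional: $6,000 × 30% = $1,800. Combined base = $36,000 + $1,800 = $37,800.
Prior failure to appear (+30%): $37,800 × 1.3 = $49,140.
Voluntary surrender to law enforcement (−10%): $49,140 × 0.9 = $44,226.
Strong family ties in the jurisdiction (−$7,000 flat): $44,226 − $7,000 = $37,226.
$37,226 is within the $675,000 maximum.

$37,226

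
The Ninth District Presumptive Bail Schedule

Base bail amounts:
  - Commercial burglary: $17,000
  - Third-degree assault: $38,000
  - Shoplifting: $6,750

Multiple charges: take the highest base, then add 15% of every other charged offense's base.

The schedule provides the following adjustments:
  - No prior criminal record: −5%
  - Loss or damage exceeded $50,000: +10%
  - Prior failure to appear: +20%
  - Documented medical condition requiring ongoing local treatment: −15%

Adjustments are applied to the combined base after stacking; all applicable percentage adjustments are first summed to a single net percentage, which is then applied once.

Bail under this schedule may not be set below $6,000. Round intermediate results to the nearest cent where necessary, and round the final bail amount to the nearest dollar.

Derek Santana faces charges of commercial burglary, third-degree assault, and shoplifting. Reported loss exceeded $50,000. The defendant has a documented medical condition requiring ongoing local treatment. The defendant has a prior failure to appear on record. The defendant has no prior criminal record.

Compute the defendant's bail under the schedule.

Base amounts from the schedule: commercial burglary $17,000; third-degree assault $38,000; shoplifting $6,750.
Stacking rule: highest base plus 15% of each additional charge. Highest is third-degree assault at $38,000. Additional: $17,000 × 15% = $2,550; $6,750 × 15% = $1,012.50. Combined base = $38,000 + $3,562.50 = $41,562.50.
Net percentage adjustment: −5% +10% +20% −15% = +10%. $41,562.50 × 1.1 = $45,718.75.
$45,718.75 is at or above the $6,000 minimum.
Rounded to the nearest dollar: $45,719.

$45,719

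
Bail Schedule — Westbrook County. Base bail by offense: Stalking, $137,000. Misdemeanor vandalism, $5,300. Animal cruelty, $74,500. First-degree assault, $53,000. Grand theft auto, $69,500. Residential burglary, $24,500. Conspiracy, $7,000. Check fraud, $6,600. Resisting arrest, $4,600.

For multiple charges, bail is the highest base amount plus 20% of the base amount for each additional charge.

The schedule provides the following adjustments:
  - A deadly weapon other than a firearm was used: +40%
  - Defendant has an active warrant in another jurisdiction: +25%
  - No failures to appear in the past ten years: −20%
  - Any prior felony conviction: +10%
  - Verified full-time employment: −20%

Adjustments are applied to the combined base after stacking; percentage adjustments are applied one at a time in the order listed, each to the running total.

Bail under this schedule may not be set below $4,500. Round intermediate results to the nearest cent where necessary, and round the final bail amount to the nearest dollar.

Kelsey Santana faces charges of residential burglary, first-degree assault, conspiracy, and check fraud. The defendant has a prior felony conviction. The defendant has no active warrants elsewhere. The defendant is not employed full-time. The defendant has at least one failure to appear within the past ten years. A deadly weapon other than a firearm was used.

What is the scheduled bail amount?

Base amounts from the schedule: residential burglary $24,500; first-degree assault $53,000; conspiracy $7,000; check fraud $6,600.
Stacking rule: highest base plus 20% of each additional charge. Highest is first-degree assault at $53,000. Additional: $24,500 × 20% = $4,900; $7,000 × 20% = $1,400; $6,600 × 20% = $1,320. Combined base = $53,000 + $7,620 = $60,620.
A deadly weapon other than a firearm was used (+40%): $60,620 × 1.4 = $84,868.
Any prior felony conviction (+10%): $84,868 × 1.1 = $93,354.80.
$93,354.80 is at or above the $4,500 minimum.
Rounded to the nearest dollar: $93,355.

$93,355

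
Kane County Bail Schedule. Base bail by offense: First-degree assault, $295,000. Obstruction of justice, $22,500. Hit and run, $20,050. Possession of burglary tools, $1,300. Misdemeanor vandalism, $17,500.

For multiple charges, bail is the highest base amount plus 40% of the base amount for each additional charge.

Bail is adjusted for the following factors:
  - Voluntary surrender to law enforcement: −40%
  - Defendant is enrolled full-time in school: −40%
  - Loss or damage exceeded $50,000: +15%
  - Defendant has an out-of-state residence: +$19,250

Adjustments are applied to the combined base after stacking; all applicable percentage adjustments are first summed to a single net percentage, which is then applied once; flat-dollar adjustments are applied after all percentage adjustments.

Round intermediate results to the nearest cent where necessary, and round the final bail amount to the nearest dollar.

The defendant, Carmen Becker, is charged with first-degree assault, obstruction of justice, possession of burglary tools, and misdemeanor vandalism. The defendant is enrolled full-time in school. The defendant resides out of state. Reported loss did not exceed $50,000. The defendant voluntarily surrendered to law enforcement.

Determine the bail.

Base amounts from the schedule: first-degree assault $295,000; obstruction of justice $22,500; possession of burglary tools $1,300; misdemeanor vandalism $17,500.
Stacking rule: highest base plus 40% of each additional charge. Highest is first-degree assault at $295,000. Additional: $22,500 × 40% = $9,000; $1,300 × 40% = $520; $17,500 × 40% = $7,000. Combined base = $295,000 + $16,520 = $311,520.
Net percentage adjustment: −40% −40% = −80%. $311,520 × 0.2 = $62,304.
Defendant has an out-of-state residence (+$19,250 flat): $62,304 + $19,250 = $81,554.

$81,554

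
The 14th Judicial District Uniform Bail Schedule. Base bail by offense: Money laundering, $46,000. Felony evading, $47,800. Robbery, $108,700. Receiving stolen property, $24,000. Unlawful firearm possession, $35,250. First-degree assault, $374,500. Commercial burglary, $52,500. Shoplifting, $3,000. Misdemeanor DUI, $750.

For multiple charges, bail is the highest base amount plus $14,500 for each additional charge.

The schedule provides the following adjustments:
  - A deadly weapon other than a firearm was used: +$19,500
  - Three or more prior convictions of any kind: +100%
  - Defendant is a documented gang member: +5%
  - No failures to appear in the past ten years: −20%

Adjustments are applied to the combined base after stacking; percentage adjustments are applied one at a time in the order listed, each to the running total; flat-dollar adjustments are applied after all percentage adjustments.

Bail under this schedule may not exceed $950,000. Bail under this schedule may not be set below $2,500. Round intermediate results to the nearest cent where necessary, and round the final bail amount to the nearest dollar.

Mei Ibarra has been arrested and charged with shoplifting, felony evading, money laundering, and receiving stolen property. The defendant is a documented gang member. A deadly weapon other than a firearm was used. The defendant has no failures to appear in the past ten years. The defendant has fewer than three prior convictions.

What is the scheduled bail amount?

Base amounts from the schedule: shoplifting $3,000; felony evading $47,800; money laundering $46,000; receiving stolen property $24,000.
Stacking rule: highest base plus $14,500 per additional charge. Highest is felony evading at $47,800; 3 additional charges → +$43,500. Combined base = $91,300.
Defendant is a documented gang member (+5%): $91,300 × 1.05 = $95,865.
No failures to appear in the past ten years (−20%): $95,865 × 0.8 = $76,692.
A deadly weapon other than a firearm was used (+$19,500 flat): $76,692 + $19,500 = $96,192.
$96,192 is within the $950,000 maximum.
$96,192 is at or above the $2,500 minimum.

$96,192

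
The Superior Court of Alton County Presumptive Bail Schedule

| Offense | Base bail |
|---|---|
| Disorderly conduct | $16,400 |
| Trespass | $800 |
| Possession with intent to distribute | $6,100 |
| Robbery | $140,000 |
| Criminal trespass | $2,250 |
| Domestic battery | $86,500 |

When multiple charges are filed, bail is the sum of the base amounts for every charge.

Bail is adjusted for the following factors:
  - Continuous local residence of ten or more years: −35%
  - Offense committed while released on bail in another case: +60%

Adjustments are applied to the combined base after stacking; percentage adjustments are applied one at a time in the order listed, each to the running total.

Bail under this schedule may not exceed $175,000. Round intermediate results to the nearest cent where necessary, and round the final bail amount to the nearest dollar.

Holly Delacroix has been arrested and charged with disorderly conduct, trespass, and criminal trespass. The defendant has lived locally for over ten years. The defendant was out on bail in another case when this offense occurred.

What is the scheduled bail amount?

Base amounts from the schedule: disorderly conduct $16,400; trespass $800; criminal trespass $2,250.
Stacking rule: sum of all bases. $16,400 + $800 + $2,250 = $19,450.
Continuous local residence of ten or more years (−35%): $19,450 × 0.65 = $12,642.50.
Offense committed while released on bail in another case (+60%): $12,642.50 × 1.6 = $20,228.
$20,228 is within the $175,000 maximum.

$20,228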